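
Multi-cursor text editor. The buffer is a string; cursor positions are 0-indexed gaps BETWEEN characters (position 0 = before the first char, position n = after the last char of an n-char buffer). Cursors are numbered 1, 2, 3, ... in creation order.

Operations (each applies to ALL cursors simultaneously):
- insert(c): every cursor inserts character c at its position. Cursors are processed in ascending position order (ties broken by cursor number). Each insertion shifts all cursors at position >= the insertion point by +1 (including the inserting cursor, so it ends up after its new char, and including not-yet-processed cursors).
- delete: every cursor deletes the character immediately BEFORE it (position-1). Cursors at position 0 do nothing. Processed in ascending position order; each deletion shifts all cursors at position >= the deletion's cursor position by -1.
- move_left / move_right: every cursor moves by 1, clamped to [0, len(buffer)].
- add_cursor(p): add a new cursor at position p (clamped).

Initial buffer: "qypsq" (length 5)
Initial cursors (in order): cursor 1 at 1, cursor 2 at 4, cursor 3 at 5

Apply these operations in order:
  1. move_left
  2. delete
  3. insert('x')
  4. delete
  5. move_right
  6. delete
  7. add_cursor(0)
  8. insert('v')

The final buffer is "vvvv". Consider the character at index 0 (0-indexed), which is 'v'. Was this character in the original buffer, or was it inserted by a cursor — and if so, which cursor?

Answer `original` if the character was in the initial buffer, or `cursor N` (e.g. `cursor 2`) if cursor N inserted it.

After op 1 (move_left): buffer="qypsq" (len 5), cursors c1@0 c2@3 c3@4, authorship .....
After op 2 (delete): buffer="qyq" (len 3), cursors c1@0 c2@2 c3@2, authorship ...
After op 3 (insert('x')): buffer="xqyxxq" (len 6), cursors c1@1 c2@5 c3@5, authorship 1..23.
After op 4 (delete): buffer="qyq" (len 3), cursors c1@0 c2@2 c3@2, authorship ...
After op 5 (move_right): buffer="qyq" (len 3), cursors c1@1 c2@3 c3@3, authorship ...
After op 6 (delete): buffer="" (len 0), cursors c1@0 c2@0 c3@0, authorship 
After op 7 (add_cursor(0)): buffer="" (len 0), cursors c1@0 c2@0 c3@0 c4@0, authorship 
After op 8 (insert('v')): buffer="vvvv" (len 4), cursors c1@4 c2@4 c3@4 c4@4, authorship 1234
Authorship (.=original, N=cursor N): 1 2 3 4
Index 0: author = 1

Answer: cursor 1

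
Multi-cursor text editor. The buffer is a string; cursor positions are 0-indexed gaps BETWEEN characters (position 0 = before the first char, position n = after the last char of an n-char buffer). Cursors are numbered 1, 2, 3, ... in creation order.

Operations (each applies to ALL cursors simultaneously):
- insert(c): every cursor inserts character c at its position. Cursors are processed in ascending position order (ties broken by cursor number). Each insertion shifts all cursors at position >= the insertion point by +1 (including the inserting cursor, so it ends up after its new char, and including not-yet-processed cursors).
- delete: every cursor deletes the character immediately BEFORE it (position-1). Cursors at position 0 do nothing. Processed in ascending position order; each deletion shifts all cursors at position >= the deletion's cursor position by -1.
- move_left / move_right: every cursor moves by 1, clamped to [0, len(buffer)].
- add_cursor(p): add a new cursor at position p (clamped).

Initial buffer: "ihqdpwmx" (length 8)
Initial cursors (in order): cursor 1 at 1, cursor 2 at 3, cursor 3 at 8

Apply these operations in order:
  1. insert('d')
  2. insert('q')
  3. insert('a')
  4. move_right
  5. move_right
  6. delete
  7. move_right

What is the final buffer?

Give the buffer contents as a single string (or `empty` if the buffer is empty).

After op 1 (insert('d')): buffer="idhqddpwmxd" (len 11), cursors c1@2 c2@5 c3@11, authorship .1..2.....3
After op 2 (insert('q')): buffer="idqhqdqdpwmxdq" (len 14), cursors c1@3 c2@7 c3@14, authorship .11..22.....33
After op 3 (insert('a')): buffer="idqahqdqadpwmxdqa" (len 17), cursors c1@4 c2@9 c3@17, authorship .111..222.....333
After op 4 (move_right): buffer="idqahqdqadpwmxdqa" (len 17), cursors c1@5 c2@10 c3@17, authorship .111..222.....333
After op 5 (move_right): buffer="idqahqdqadpwmxdqa" (len 17), cursors c1@6 c2@11 c3@17, authorship .111..222.....333
After op 6 (delete): buffer="idqahdqadwmxdq" (len 14), cursors c1@5 c2@9 c3@14, authorship .111.222....33
After op 7 (move_right): buffer="idqahdqadwmxdq" (len 14), cursors c1@6 c2@10 c3@14, authorship .111.222....33

Answer: idqahdqadwmxdq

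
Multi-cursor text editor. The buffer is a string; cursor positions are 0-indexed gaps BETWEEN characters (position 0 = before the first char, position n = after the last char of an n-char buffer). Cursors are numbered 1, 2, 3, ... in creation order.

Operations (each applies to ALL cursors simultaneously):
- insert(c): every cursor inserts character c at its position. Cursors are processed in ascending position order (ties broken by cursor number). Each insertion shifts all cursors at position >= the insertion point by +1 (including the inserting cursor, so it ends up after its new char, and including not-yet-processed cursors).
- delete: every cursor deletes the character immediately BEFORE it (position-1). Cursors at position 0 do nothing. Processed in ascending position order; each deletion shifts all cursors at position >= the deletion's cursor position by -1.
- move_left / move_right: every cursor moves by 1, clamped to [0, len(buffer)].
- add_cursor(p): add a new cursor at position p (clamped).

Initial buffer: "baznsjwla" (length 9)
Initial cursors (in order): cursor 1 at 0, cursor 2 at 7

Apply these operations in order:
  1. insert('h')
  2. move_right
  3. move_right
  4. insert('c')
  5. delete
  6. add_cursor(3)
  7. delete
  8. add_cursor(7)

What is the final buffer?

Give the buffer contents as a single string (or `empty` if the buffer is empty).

Answer: hznsjwhl

Derivation:
After op 1 (insert('h')): buffer="hbaznsjwhla" (len 11), cursors c1@1 c2@9, authorship 1.......2..
After op 2 (move_right): buffer="hbaznsjwhla" (len 11), cursors c1@2 c2@10, authorship 1.......2..
After op 3 (move_right): buffer="hbaznsjwhla" (len 11), cursors c1@3 c2@11, authorship 1.......2..
After op 4 (insert('c')): buffer="hbacznsjwhlac" (len 13), cursors c1@4 c2@13, authorship 1..1.....2..2
After op 5 (delete): buffer="hbaznsjwhla" (len 11), cursors c1@3 c2@11, authorship 1.......2..
After op 6 (add_cursor(3)): buffer="hbaznsjwhla" (len 11), cursors c1@3 c3@3 c2@11, authorship 1.......2..
After op 7 (delete): buffer="hznsjwhl" (len 8), cursors c1@1 c3@1 c2@8, authorship 1.....2.
After op 8 (add_cursor(7)): buffer="hznsjwhl" (len 8), cursors c1@1 c3@1 c4@7 c2@8, authorship 1.....2.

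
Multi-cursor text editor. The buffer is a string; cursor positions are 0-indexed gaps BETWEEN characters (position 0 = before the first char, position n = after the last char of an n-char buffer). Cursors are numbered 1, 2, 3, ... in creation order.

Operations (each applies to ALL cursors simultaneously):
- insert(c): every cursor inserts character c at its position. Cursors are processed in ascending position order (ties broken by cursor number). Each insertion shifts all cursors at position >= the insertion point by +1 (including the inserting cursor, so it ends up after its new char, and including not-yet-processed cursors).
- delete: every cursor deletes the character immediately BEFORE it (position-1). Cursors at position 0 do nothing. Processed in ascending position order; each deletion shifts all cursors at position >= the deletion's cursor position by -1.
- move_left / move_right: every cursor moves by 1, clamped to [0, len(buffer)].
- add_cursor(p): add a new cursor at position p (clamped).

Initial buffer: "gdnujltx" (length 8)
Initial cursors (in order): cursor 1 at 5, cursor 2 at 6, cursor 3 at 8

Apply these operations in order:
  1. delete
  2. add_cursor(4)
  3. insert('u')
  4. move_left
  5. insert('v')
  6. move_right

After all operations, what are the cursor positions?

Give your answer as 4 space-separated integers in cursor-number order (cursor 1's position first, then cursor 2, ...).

Answer: 10 10 13 10

Derivation:
After op 1 (delete): buffer="gdnut" (len 5), cursors c1@4 c2@4 c3@5, authorship .....
After op 2 (add_cursor(4)): buffer="gdnut" (len 5), cursors c1@4 c2@4 c4@4 c3@5, authorship .....
After op 3 (insert('u')): buffer="gdnuuuutu" (len 9), cursors c1@7 c2@7 c4@7 c3@9, authorship ....124.3
After op 4 (move_left): buffer="gdnuuuutu" (len 9), cursors c1@6 c2@6 c4@6 c3@8, authorship ....124.3
After op 5 (insert('v')): buffer="gdnuuuvvvutvu" (len 13), cursors c1@9 c2@9 c4@9 c3@12, authorship ....121244.33
After op 6 (move_right): buffer="gdnuuuvvvutvu" (len 13), cursors c1@10 c2@10 c4@10 c3@13, authorship ....121244.33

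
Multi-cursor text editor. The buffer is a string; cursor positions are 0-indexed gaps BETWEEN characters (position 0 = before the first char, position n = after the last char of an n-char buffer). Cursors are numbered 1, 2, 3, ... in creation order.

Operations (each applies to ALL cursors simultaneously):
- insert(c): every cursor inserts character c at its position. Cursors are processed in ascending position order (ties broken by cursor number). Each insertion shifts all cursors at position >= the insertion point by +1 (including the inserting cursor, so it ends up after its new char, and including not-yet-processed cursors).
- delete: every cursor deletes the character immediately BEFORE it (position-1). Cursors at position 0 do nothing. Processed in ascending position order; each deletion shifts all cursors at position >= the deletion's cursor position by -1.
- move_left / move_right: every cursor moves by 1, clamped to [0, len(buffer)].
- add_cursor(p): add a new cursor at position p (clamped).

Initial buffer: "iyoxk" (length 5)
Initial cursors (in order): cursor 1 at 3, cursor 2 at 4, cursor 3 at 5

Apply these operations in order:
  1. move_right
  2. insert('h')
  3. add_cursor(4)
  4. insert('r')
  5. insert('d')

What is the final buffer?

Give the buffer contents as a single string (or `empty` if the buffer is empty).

Answer: iyoxrdhrdkhhrrdd

Derivation:
After op 1 (move_right): buffer="iyoxk" (len 5), cursors c1@4 c2@5 c3@5, authorship .....
After op 2 (insert('h')): buffer="iyoxhkhh" (len 8), cursors c1@5 c2@8 c3@8, authorship ....1.23
After op 3 (add_cursor(4)): buffer="iyoxhkhh" (len 8), cursors c4@4 c1@5 c2@8 c3@8, authorship ....1.23
After op 4 (insert('r')): buffer="iyoxrhrkhhrr" (len 12), cursors c4@5 c1@7 c2@12 c3@12, authorship ....411.2323
After op 5 (insert('d')): buffer="iyoxrdhrdkhhrrdd" (len 16), cursors c4@6 c1@9 c2@16 c3@16, authorship ....44111.232323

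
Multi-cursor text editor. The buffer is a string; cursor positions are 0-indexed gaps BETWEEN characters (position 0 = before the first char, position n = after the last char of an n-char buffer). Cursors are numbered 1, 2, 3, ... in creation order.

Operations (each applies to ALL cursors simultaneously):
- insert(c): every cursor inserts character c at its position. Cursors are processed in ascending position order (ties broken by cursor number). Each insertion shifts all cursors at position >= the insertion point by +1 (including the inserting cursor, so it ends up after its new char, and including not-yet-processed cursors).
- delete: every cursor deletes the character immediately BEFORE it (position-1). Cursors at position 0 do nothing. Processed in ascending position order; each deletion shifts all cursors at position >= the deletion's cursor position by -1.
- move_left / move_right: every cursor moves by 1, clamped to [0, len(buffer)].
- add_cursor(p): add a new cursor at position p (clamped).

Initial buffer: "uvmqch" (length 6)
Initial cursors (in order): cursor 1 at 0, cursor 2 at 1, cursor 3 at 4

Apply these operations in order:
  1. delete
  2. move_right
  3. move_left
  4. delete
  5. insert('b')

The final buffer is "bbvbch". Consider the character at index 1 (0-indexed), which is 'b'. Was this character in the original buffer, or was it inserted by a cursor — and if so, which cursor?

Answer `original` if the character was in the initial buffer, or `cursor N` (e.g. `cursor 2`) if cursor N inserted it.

After op 1 (delete): buffer="vmch" (len 4), cursors c1@0 c2@0 c3@2, authorship ....
After op 2 (move_right): buffer="vmch" (len 4), cursors c1@1 c2@1 c3@3, authorship ....
After op 3 (move_left): buffer="vmch" (len 4), cursors c1@0 c2@0 c3@2, authorship ....
After op 4 (delete): buffer="vch" (len 3), cursors c1@0 c2@0 c3@1, authorship ...
After op 5 (insert('b')): buffer="bbvbch" (len 6), cursors c1@2 c2@2 c3@4, authorship 12.3..
Authorship (.=original, N=cursor N): 1 2 . 3 . .
Index 1: author = 2

Answer: cursor 2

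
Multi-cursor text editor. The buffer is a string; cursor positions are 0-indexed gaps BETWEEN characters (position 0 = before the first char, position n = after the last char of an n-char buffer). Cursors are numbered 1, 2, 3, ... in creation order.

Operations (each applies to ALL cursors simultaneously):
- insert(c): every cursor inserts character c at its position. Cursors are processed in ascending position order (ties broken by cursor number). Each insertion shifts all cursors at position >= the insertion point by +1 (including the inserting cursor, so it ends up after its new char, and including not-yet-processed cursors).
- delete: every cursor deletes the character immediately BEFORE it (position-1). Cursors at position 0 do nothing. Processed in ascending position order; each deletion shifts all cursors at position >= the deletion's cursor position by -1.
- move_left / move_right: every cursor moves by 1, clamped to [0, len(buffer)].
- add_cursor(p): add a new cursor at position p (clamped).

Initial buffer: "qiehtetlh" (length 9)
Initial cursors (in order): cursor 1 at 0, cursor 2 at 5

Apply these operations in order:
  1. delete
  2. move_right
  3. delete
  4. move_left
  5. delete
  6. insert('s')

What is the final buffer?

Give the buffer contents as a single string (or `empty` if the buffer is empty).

Answer: sishtlh

Derivation:
After op 1 (delete): buffer="qiehetlh" (len 8), cursors c1@0 c2@4, authorship ........
After op 2 (move_right): buffer="qiehetlh" (len 8), cursors c1@1 c2@5, authorship ........
After op 3 (delete): buffer="iehtlh" (len 6), cursors c1@0 c2@3, authorship ......
After op 4 (move_left): buffer="iehtlh" (len 6), cursors c1@0 c2@2, authorship ......
After op 5 (delete): buffer="ihtlh" (len 5), cursors c1@0 c2@1, authorship .....
After op 6 (insert('s')): buffer="sishtlh" (len 7), cursors c1@1 c2@3, authorship 1.2....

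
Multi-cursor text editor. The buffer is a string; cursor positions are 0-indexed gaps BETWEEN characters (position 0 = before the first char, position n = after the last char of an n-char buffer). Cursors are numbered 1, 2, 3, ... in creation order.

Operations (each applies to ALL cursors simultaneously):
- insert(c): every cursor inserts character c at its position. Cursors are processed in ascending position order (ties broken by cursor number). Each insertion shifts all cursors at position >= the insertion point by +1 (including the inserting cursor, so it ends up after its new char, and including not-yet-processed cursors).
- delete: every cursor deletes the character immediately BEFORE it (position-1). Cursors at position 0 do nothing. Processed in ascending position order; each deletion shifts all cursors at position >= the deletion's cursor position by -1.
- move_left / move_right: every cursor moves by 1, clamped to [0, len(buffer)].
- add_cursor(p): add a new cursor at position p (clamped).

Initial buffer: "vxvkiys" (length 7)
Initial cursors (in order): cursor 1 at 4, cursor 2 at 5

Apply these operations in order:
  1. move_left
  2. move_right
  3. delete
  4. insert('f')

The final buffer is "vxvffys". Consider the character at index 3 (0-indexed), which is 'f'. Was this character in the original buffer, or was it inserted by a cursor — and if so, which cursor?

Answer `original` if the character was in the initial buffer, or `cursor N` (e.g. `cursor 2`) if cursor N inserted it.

After op 1 (move_left): buffer="vxvkiys" (len 7), cursors c1@3 c2@4, authorship .......
After op 2 (move_right): buffer="vxvkiys" (len 7), cursors c1@4 c2@5, authorship .......
After op 3 (delete): buffer="vxvys" (len 5), cursors c1@3 c2@3, authorship .....
After op 4 (insert('f')): buffer="vxvffys" (len 7), cursors c1@5 c2@5, authorship ...12..
Authorship (.=original, N=cursor N): . . . 1 2 . .
Index 3: author = 1

Answer: cursor 1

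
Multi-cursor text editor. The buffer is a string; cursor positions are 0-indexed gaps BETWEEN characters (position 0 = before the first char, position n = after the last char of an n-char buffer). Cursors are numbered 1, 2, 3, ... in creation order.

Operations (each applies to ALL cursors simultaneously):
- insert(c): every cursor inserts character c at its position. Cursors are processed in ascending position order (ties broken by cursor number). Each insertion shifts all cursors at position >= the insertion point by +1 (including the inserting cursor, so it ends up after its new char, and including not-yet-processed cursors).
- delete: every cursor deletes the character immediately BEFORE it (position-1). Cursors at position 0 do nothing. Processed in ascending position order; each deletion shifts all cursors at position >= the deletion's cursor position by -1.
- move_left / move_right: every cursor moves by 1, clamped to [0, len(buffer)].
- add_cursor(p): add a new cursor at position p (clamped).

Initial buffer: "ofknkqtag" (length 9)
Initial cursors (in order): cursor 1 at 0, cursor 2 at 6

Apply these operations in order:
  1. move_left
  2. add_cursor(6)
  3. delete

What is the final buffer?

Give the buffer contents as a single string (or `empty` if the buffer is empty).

After op 1 (move_left): buffer="ofknkqtag" (len 9), cursors c1@0 c2@5, authorship .........
After op 2 (add_cursor(6)): buffer="ofknkqtag" (len 9), cursors c1@0 c2@5 c3@6, authorship .........
After op 3 (delete): buffer="ofkntag" (len 7), cursors c1@0 c2@4 c3@4, authorship .......

Answer: ofkntag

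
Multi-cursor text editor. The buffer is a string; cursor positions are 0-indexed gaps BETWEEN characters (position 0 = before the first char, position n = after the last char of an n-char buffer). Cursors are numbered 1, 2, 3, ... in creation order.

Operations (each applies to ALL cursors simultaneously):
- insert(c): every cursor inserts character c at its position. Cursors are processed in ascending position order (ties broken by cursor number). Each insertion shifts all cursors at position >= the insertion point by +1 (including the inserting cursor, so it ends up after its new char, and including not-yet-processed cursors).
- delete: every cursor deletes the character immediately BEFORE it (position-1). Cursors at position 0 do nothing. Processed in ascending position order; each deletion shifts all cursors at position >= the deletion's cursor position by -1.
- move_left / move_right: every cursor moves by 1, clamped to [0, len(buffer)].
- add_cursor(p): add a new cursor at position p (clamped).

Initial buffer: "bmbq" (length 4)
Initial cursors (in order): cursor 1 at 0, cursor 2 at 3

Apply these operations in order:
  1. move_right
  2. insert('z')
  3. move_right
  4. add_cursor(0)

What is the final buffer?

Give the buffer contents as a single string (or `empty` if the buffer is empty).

Answer: bzmbqz

Derivation:
After op 1 (move_right): buffer="bmbq" (len 4), cursors c1@1 c2@4, authorship ....
After op 2 (insert('z')): buffer="bzmbqz" (len 6), cursors c1@2 c2@6, authorship .1...2
After op 3 (move_right): buffer="bzmbqz" (len 6), cursors c1@3 c2@6, authorship .1...2
After op 4 (add_cursor(0)): buffer="bzmbqz" (len 6), cursors c3@0 c1@3 c2@6, authorship .1...2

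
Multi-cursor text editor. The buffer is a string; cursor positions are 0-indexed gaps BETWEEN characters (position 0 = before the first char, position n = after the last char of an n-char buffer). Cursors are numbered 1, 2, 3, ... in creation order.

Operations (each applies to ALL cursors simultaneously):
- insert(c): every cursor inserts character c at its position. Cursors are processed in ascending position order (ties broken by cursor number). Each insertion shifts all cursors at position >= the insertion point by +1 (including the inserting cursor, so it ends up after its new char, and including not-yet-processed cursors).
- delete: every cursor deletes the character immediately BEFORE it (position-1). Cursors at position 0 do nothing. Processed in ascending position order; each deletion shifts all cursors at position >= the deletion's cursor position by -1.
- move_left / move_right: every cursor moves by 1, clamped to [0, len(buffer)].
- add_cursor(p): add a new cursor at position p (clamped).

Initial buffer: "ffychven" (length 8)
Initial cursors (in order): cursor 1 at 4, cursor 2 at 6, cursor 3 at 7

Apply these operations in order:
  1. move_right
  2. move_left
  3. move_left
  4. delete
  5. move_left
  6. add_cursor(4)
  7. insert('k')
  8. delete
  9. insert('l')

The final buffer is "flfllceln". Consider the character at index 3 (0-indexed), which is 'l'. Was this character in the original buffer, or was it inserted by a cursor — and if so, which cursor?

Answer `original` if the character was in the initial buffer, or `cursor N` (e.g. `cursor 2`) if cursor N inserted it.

After op 1 (move_right): buffer="ffychven" (len 8), cursors c1@5 c2@7 c3@8, authorship ........
After op 2 (move_left): buffer="ffychven" (len 8), cursors c1@4 c2@6 c3@7, authorship ........
After op 3 (move_left): buffer="ffychven" (len 8), cursors c1@3 c2@5 c3@6, authorship ........
After op 4 (delete): buffer="ffcen" (len 5), cursors c1@2 c2@3 c3@3, authorship .....
After op 5 (move_left): buffer="ffcen" (len 5), cursors c1@1 c2@2 c3@2, authorship .....
After op 6 (add_cursor(4)): buffer="ffcen" (len 5), cursors c1@1 c2@2 c3@2 c4@4, authorship .....
After op 7 (insert('k')): buffer="fkfkkcekn" (len 9), cursors c1@2 c2@5 c3@5 c4@8, authorship .1.23..4.
After op 8 (delete): buffer="ffcen" (len 5), cursors c1@1 c2@2 c3@2 c4@4, authorship .....
After op 9 (insert('l')): buffer="flfllceln" (len 9), cursors c1@2 c2@5 c3@5 c4@8, authorship .1.23..4.
Authorship (.=original, N=cursor N): . 1 . 2 3 . . 4 .
Index 3: author = 2

Answer: cursor 2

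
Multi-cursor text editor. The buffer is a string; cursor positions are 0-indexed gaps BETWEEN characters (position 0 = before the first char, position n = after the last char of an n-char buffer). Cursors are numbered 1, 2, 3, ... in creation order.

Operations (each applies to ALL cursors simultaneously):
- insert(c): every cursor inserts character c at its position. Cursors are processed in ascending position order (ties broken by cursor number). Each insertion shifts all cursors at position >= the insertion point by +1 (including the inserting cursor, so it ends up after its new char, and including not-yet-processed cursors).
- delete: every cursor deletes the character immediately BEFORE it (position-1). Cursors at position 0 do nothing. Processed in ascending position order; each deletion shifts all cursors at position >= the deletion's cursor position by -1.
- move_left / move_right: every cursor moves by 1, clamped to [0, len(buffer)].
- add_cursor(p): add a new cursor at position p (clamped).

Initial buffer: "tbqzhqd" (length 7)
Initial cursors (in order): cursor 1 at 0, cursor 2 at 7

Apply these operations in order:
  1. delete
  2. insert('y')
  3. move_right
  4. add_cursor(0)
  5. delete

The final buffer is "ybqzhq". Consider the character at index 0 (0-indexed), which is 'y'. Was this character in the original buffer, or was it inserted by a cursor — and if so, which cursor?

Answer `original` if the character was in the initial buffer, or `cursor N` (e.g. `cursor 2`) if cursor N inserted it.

After op 1 (delete): buffer="tbqzhq" (len 6), cursors c1@0 c2@6, authorship ......
After op 2 (insert('y')): buffer="ytbqzhqy" (len 8), cursors c1@1 c2@8, authorship 1......2
After op 3 (move_right): buffer="ytbqzhqy" (len 8), cursors c1@2 c2@8, authorship 1......2
After op 4 (add_cursor(0)): buffer="ytbqzhqy" (len 8), cursors c3@0 c1@2 c2@8, authorship 1......2
After op 5 (delete): buffer="ybqzhq" (len 6), cursors c3@0 c1@1 c2@6, authorship 1.....
Authorship (.=original, N=cursor N): 1 . . . . .
Index 0: author = 1

Answer: cursor 1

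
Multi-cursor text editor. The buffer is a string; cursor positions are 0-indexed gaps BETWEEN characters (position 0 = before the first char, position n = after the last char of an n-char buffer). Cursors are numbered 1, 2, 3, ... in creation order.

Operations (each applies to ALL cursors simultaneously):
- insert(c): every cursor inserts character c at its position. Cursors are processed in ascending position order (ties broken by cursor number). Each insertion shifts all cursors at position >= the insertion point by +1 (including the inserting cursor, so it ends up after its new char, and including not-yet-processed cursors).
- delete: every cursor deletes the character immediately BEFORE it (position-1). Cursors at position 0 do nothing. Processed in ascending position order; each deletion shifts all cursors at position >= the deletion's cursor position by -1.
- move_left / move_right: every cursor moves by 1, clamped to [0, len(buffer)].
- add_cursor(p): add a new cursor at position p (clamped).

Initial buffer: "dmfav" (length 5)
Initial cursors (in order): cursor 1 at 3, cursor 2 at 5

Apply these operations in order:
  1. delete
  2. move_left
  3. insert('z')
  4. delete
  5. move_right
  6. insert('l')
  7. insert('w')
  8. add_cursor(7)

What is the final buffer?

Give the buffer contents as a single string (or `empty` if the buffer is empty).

After op 1 (delete): buffer="dma" (len 3), cursors c1@2 c2@3, authorship ...
After op 2 (move_left): buffer="dma" (len 3), cursors c1@1 c2@2, authorship ...
After op 3 (insert('z')): buffer="dzmza" (len 5), cursors c1@2 c2@4, authorship .1.2.
After op 4 (delete): buffer="dma" (len 3), cursors c1@1 c2@2, authorship ...
After op 5 (move_right): buffer="dma" (len 3), cursors c1@2 c2@3, authorship ...
After op 6 (insert('l')): buffer="dmlal" (len 5), cursors c1@3 c2@5, authorship ..1.2
After op 7 (insert('w')): buffer="dmlwalw" (len 7), cursors c1@4 c2@7, authorship ..11.22
After op 8 (add_cursor(7)): buffer="dmlwalw" (len 7), cursors c1@4 c2@7 c3@7, authorship ..11.22

Answer: dmlwalw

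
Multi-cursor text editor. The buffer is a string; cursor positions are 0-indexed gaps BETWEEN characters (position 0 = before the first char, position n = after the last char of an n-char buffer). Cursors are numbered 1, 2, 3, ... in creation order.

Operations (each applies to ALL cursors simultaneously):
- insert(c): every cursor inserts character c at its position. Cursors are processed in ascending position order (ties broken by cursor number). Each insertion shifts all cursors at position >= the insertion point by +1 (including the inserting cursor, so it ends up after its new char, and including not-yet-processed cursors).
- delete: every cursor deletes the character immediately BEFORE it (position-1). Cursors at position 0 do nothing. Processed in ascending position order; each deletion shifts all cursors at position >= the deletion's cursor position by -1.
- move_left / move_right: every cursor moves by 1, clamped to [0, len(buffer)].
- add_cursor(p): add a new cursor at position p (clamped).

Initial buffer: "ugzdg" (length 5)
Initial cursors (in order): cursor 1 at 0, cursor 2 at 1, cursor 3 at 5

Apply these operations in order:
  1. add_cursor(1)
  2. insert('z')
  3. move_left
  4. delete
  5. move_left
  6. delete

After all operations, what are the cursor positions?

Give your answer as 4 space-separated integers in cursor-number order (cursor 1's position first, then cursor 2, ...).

After op 1 (add_cursor(1)): buffer="ugzdg" (len 5), cursors c1@0 c2@1 c4@1 c3@5, authorship .....
After op 2 (insert('z')): buffer="zuzzgzdgz" (len 9), cursors c1@1 c2@4 c4@4 c3@9, authorship 1.24....3
After op 3 (move_left): buffer="zuzzgzdgz" (len 9), cursors c1@0 c2@3 c4@3 c3@8, authorship 1.24....3
After op 4 (delete): buffer="zzgzdz" (len 6), cursors c1@0 c2@1 c4@1 c3@5, authorship 14...3
After op 5 (move_left): buffer="zzgzdz" (len 6), cursors c1@0 c2@0 c4@0 c3@4, authorship 14...3
After op 6 (delete): buffer="zzgdz" (len 5), cursors c1@0 c2@0 c4@0 c3@3, authorship 14..3

Answer: 0 0 3 0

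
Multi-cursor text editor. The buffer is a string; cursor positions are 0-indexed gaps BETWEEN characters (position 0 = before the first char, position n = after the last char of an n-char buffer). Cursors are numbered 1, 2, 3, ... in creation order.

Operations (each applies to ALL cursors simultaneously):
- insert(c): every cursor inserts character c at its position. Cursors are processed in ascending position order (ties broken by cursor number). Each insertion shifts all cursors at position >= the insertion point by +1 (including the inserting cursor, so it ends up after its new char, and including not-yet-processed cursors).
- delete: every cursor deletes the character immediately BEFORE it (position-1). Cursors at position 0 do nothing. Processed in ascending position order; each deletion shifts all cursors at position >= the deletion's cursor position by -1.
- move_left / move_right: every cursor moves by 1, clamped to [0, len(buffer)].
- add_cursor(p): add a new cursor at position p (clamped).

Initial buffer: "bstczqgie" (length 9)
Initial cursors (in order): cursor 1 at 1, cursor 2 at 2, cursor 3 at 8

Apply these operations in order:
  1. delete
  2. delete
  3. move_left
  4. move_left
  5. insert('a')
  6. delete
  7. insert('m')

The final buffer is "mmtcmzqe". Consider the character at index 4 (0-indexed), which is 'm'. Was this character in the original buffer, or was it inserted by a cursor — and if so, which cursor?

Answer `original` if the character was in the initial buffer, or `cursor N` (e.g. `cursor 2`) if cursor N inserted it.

Answer: cursor 3

Derivation:
After op 1 (delete): buffer="tczqge" (len 6), cursors c1@0 c2@0 c3@5, authorship ......
After op 2 (delete): buffer="tczqe" (len 5), cursors c1@0 c2@0 c3@4, authorship .....
After op 3 (move_left): buffer="tczqe" (len 5), cursors c1@0 c2@0 c3@3, authorship .....
After op 4 (move_left): buffer="tczqe" (len 5), cursors c1@0 c2@0 c3@2, authorship .....
After op 5 (insert('a')): buffer="aatcazqe" (len 8), cursors c1@2 c2@2 c3@5, authorship 12..3...
After op 6 (delete): buffer="tczqe" (len 5), cursors c1@0 c2@0 c3@2, authorship .....
After op 7 (insert('m')): buffer="mmtcmzqe" (len 8), cursors c1@2 c2@2 c3@5, authorship 12..3...
Authorship (.=original, N=cursor N): 1 2 . . 3 . . .
Index 4: author = 3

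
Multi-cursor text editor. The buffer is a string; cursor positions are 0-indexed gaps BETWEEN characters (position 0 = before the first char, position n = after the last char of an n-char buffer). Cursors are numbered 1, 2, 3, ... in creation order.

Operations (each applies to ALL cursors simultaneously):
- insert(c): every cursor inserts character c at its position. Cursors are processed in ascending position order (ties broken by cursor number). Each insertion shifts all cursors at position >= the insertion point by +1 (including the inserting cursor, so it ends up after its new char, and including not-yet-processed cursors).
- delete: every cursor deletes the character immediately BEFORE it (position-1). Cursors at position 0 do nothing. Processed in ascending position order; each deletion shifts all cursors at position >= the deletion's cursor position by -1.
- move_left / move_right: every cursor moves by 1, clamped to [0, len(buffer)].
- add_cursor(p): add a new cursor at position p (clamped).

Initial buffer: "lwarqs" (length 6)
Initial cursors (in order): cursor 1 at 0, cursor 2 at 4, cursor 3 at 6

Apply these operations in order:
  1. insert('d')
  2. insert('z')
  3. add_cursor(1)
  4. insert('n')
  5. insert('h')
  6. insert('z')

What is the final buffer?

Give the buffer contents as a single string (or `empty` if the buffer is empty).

After op 1 (insert('d')): buffer="dlwardqsd" (len 9), cursors c1@1 c2@6 c3@9, authorship 1....2..3
After op 2 (insert('z')): buffer="dzlwardzqsdz" (len 12), cursors c1@2 c2@8 c3@12, authorship 11....22..33
After op 3 (add_cursor(1)): buffer="dzlwardzqsdz" (len 12), cursors c4@1 c1@2 c2@8 c3@12, authorship 11....22..33
After op 4 (insert('n')): buffer="dnznlwardznqsdzn" (len 16), cursors c4@2 c1@4 c2@11 c3@16, authorship 1411....222..333
After op 5 (insert('h')): buffer="dnhznhlwardznhqsdznh" (len 20), cursors c4@3 c1@6 c2@14 c3@20, authorship 144111....2222..3333
After op 6 (insert('z')): buffer="dnhzznhzlwardznhzqsdznhz" (len 24), cursors c4@4 c1@8 c2@17 c3@24, authorship 14441111....22222..33333

Answer: dnhzznhzlwardznhzqsdznhz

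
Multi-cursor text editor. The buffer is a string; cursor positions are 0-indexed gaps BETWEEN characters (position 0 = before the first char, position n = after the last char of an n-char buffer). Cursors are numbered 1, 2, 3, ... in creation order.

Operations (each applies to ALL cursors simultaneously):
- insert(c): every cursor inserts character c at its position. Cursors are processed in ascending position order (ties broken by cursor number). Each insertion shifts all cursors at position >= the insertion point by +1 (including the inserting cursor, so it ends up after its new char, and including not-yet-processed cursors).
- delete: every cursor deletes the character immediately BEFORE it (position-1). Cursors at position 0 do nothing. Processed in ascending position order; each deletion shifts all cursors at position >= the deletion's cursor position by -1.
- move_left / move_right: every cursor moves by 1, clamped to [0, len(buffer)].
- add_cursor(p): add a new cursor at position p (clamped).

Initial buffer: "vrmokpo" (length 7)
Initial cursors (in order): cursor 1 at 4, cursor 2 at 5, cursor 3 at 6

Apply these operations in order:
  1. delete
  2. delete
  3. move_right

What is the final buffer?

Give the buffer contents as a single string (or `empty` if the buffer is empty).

Answer: o

Derivation:
After op 1 (delete): buffer="vrmo" (len 4), cursors c1@3 c2@3 c3@3, authorship ....
After op 2 (delete): buffer="o" (len 1), cursors c1@0 c2@0 c3@0, authorship .
After op 3 (move_right): buffer="o" (len 1), cursors c1@1 c2@1 c3@1, authorship .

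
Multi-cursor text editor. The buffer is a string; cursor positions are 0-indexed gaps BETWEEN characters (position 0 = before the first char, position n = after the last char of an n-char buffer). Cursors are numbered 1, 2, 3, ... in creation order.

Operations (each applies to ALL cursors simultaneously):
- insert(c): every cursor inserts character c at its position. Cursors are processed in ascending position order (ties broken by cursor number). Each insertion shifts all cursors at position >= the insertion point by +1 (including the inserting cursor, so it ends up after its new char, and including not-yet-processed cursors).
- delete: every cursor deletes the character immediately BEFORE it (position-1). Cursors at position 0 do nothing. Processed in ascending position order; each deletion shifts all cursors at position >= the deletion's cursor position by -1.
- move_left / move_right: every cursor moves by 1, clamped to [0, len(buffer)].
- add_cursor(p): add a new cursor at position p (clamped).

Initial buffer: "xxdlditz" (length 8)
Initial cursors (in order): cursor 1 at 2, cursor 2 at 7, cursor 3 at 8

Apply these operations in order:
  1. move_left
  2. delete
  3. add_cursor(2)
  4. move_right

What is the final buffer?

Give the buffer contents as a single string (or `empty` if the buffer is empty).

After op 1 (move_left): buffer="xxdlditz" (len 8), cursors c1@1 c2@6 c3@7, authorship ........
After op 2 (delete): buffer="xdldz" (len 5), cursors c1@0 c2@4 c3@4, authorship .....
After op 3 (add_cursor(2)): buffer="xdldz" (len 5), cursors c1@0 c4@2 c2@4 c3@4, authorship .....
After op 4 (move_right): buffer="xdldz" (len 5), cursors c1@1 c4@3 c2@5 c3@5, authorship .....

Answer: xdldz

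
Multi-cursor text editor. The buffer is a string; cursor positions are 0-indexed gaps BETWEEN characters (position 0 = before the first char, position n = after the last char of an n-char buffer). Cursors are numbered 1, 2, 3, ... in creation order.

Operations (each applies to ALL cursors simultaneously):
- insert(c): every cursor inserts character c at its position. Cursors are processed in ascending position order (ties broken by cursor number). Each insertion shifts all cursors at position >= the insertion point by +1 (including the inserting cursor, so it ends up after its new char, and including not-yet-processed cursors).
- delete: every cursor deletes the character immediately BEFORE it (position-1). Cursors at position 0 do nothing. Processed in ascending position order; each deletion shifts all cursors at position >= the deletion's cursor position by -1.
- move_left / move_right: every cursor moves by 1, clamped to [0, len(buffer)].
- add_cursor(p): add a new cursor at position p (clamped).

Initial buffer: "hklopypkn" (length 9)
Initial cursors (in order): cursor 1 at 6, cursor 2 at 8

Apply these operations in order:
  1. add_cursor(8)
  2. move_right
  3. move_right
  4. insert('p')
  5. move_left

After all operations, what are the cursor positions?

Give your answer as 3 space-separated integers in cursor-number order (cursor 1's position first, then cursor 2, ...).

Answer: 8 11 11

Derivation:
After op 1 (add_cursor(8)): buffer="hklopypkn" (len 9), cursors c1@6 c2@8 c3@8, authorship .........
After op 2 (move_right): buffer="hklopypkn" (len 9), cursors c1@7 c2@9 c3@9, authorship .........
After op 3 (move_right): buffer="hklopypkn" (len 9), cursors c1@8 c2@9 c3@9, authorship .........
After op 4 (insert('p')): buffer="hklopypkpnpp" (len 12), cursors c1@9 c2@12 c3@12, authorship ........1.23
After op 5 (move_left): buffer="hklopypkpnpp" (len 12), cursors c1@8 c2@11 c3@11, authorship ........1.23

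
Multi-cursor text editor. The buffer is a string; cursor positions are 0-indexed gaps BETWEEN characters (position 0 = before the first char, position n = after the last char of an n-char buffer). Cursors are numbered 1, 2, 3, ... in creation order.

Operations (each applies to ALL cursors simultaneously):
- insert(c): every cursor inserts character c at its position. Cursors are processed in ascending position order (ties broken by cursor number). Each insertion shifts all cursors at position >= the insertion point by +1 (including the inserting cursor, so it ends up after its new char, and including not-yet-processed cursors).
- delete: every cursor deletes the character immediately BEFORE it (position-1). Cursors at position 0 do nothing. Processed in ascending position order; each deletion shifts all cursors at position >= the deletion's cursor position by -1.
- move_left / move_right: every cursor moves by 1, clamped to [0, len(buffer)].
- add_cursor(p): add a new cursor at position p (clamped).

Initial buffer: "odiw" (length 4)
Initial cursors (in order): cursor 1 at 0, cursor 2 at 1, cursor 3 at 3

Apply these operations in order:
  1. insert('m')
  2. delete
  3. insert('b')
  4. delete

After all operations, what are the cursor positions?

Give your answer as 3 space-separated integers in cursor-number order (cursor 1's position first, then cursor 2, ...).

After op 1 (insert('m')): buffer="momdimw" (len 7), cursors c1@1 c2@3 c3@6, authorship 1.2..3.
After op 2 (delete): buffer="odiw" (len 4), cursors c1@0 c2@1 c3@3, authorship ....
After op 3 (insert('b')): buffer="bobdibw" (len 7), cursors c1@1 c2@3 c3@6, authorship 1.2..3.
After op 4 (delete): buffer="odiw" (len 4), cursors c1@0 c2@1 c3@3, authorship ....

Answer: 0 1 3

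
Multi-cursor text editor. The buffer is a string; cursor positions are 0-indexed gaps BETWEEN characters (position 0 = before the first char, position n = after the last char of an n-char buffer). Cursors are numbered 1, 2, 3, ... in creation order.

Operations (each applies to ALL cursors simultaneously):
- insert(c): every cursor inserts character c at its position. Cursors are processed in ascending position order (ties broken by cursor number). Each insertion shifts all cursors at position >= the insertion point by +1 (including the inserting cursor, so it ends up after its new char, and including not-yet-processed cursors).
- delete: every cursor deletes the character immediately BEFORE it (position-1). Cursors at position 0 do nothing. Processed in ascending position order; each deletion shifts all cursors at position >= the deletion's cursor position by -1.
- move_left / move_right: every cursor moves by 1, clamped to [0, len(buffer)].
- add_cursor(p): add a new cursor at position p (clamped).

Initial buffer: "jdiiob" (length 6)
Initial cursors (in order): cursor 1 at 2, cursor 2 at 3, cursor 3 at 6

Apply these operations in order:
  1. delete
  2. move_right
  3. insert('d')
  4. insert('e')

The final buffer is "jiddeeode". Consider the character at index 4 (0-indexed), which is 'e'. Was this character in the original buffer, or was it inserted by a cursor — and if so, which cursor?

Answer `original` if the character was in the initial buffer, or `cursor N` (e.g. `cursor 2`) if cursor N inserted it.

After op 1 (delete): buffer="jio" (len 3), cursors c1@1 c2@1 c3@3, authorship ...
After op 2 (move_right): buffer="jio" (len 3), cursors c1@2 c2@2 c3@3, authorship ...
After op 3 (insert('d')): buffer="jiddod" (len 6), cursors c1@4 c2@4 c3@6, authorship ..12.3
After op 4 (insert('e')): buffer="jiddeeode" (len 9), cursors c1@6 c2@6 c3@9, authorship ..1212.33
Authorship (.=original, N=cursor N): . . 1 2 1 2 . 3 3
Index 4: author = 1

Answer: cursor 1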